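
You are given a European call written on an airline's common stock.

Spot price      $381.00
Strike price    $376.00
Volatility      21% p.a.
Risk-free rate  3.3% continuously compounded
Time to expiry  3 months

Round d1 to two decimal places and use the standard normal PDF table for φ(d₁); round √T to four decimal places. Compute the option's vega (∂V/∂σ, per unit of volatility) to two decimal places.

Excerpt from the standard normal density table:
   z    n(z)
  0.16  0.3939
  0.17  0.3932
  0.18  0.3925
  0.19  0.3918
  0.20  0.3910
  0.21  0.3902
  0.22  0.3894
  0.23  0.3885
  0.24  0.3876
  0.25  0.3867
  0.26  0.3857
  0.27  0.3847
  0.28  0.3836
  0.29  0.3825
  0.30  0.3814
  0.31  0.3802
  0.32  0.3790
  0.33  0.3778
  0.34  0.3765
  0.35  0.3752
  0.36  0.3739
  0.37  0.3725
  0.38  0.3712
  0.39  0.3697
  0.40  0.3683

σ√T = 0.21·√0.25 = 0.1050
d₁ = [ln(381/376) + (0.033 + 0.21²/2)·0.25] / 0.1050 = [0.0132 + 0.0138] / 0.1050 = 0.2569 ⇒ 0.26
√T = √0.25 = 0.5000
φ(d₁) = φ(0.26) = 0.3857
vega = S·φ(d₁)·√T = 381·0.3857·0.5000 = 73.4758

73.48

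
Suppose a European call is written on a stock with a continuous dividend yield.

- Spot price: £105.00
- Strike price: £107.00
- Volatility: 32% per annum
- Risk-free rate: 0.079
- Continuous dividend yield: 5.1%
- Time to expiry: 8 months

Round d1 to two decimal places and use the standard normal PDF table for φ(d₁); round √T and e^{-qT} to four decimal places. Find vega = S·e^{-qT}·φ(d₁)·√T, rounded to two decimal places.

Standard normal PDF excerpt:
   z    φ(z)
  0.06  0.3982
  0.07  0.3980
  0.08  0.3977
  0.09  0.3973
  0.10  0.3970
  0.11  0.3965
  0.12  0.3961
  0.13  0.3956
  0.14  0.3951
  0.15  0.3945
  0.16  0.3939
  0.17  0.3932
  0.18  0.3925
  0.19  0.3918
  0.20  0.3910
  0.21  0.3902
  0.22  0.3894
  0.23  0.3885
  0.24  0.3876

32.78

σ√T = 0.32·√0.6667 = 0.2613
d₁ = [ln(105/107) + (0.079 − 0.051 + ½·0.32²)·0.6667] / (σ√T) = (-0.0189 + 0.0528) / 0.2613 = 0.1299 ≈ 0.13
√T = √0.6667 = 0.8165
φ(d₁) = φ(0.13) = 0.3956
e^(−qT) = e^(−0.051·0.6667) = 0.9666
vega = S·e^(−qT)·φ(d₁)·√T = 105·0.9666·0.3956·0.8165 = 32.7830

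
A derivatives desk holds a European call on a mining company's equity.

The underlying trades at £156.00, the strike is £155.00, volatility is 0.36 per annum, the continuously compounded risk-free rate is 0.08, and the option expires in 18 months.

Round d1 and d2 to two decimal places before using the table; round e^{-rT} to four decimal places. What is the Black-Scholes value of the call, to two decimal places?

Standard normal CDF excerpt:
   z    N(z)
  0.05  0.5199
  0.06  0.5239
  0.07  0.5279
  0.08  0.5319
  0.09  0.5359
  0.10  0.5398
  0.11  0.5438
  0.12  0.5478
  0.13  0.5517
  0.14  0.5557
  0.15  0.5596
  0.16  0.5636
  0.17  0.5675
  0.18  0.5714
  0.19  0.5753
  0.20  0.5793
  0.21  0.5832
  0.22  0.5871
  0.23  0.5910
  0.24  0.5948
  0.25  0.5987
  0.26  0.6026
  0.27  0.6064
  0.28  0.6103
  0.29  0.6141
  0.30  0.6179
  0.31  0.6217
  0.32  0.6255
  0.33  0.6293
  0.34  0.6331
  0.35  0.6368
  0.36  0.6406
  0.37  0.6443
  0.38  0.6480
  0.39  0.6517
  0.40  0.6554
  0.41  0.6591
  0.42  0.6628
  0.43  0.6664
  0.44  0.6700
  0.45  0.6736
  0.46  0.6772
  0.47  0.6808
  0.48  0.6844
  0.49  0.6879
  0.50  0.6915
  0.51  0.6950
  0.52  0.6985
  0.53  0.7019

£35.85

T = 1.5;  σ√T = 0.4409
d₁ = [ln(156/155) + (0.08 + 0.36²/2)·1.5] / 0.4409 = [0.0064 + 0.2172] / 0.4409 = 0.5072 ≈ 0.51
d₂ = d₁ − σ√T = 0.5072 − 0.4409 = 0.0663 ≈ 0.07
exp(−rT) = exp(−0.08·1.5) = 0.8869
C = 156·N(0.51) − 155·0.8869·N(0.07) = 156·0.6950 − 155·0.8869·0.5279 = 108.4200 − 72.5701 = 35.8499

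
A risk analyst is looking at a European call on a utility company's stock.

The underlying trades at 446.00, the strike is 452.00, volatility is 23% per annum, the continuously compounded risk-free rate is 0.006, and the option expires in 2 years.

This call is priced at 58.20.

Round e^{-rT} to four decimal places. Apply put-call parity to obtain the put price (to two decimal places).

e^(−rT) = e^(−0.006·2) = 0.9881
Put-call parity: C − P = S − K·e^(−rT) = 446 − 452·0.9881 = 446 − 446.6212 = -0.6212
P = C − (C − P) = 58.20 − (-0.6212) = 58.8212

58.82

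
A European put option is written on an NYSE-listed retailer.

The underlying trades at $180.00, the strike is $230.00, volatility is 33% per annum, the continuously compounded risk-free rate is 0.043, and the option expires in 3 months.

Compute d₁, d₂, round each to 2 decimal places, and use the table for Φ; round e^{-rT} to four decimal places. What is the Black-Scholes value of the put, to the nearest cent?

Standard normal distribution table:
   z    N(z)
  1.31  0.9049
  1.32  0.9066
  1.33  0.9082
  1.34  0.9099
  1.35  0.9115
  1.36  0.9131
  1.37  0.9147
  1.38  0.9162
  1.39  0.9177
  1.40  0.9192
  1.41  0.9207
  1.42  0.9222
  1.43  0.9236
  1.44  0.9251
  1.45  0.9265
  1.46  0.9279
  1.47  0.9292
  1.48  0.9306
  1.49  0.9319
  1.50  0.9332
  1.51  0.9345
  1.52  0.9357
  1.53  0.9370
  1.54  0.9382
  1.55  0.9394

σ√T = 0.33·√0.25 = 0.1650
d₁ = [ln(180/230) + (0.043 + 0.33²/2)·0.25] / 0.1650 = [-0.2451 + 0.0244] / 0.1650 = -1.3379 which rounds to -1.34
d₂ = d₁ − σ√T = -1.3379 − 0.1650 = -1.5029 which rounds to -1.50
exp(−rT) = exp(−0.043·0.25) = 0.9893
N(−d₂) = N(1.50) = 0.9332;  N(−d₁) = N(1.34) = 0.9099
P = 230·0.9893·0.9332 − 180·0.9099 = 212.3394 − 163.7820 = 48.5574

$48.56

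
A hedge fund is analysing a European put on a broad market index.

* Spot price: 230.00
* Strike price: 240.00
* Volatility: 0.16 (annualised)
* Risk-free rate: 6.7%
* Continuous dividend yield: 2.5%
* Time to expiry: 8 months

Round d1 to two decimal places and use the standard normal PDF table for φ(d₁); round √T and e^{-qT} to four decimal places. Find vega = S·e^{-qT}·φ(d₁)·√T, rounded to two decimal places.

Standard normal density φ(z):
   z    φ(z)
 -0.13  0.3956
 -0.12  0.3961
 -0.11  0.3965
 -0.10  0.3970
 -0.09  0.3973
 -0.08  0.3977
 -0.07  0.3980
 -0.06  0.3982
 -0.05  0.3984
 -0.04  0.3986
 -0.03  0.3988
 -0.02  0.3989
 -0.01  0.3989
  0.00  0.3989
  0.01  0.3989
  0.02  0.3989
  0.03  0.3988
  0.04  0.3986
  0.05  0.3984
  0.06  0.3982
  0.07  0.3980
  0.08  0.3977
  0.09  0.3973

73.58

σ√T = 0.16·√0.6667 = 0.1306
d₁ = [ln(230/240) + (0.067 − 0.025 + 0.16²/2)·0.6667] / 0.1306 = [-0.0426 + 0.0365] / 0.1306 = -0.0461 which rounds to -0.05
√T = √0.6667 = 0.8165
φ(d₁) = φ(-0.05) = 0.3984
exp(−qT) = exp(−0.025·0.6667) = 0.9835
vega = S·exp(−qT)·φ(d₁)·√T = 230·0.9835·0.3984·0.8165 = 73.5830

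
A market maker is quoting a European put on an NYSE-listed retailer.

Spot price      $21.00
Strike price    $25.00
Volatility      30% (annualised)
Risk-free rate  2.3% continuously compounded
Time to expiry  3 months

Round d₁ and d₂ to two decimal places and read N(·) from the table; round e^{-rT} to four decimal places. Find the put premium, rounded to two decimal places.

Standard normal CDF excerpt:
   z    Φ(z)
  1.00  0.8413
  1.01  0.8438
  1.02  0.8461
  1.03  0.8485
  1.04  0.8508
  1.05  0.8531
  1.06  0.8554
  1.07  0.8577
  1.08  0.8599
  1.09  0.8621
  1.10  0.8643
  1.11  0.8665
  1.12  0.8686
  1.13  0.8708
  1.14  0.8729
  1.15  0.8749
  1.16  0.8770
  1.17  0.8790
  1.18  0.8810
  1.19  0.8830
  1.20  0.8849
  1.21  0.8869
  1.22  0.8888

σ√T = 0.3·√0.25 = 0.1500
d₁ = [ln(21/25) + (0.023 + 0.3²/2)·0.25] / 0.1500 = [-0.1744 + 0.0170] / 0.1500 = -1.0490 → -1.05
d₂ = d₁ − σ√T = -1.0490 − 0.1500 = -1.1990 → -1.20
exp(−rT) = exp(−0.023·0.25) = 0.9943
P = 25·0.9943·N(1.20) − 21·N(1.05) = 25·0.9943·0.8849 − 21·0.8531 = 21.9964 − 17.9151 = 4.0813

$4.08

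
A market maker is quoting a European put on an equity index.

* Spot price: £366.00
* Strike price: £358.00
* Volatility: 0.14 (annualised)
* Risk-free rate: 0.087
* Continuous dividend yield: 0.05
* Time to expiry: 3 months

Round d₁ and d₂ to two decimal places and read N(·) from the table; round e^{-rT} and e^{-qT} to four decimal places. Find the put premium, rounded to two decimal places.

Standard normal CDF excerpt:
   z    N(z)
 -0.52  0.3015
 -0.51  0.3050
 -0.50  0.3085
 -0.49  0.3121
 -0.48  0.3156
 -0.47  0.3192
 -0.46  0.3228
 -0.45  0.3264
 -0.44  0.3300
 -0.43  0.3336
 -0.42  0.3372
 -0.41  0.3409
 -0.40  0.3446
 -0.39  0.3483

σ√T = 0.14 × 0.5000 = 0.0700
ln(S/K) + (r − q + σ²/2)T = ln(366/358) + (0.087 − 0.05 + 0.14²/2)·0.25 = 0.0221 + 0.0117 = 0.0338
d₁ = 0.0338 / 0.0700 = 0.4829 ≈ 0.48
d₂ = d₁ − σ√T = 0.4829 − 0.0700 = 0.4129 ≈ 0.41
e^(−qT) = e^(−0.05·0.25) = 0.9876;  e^(−rT) = e^(−0.087·0.25) = 0.9785
P = 358·0.9785·N(-0.41) − 366·0.9876·N(-0.48) = 358·0.9785·0.3409 − 366·0.9876·0.3156 = 119.4183 − 114.0773 = 5.3410

£5.34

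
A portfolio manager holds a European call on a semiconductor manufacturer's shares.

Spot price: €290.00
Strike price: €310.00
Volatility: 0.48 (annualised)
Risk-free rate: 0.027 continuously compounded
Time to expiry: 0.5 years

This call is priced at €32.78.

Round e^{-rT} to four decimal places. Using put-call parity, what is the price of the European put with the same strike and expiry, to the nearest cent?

e^(−rT) = e^(−0.027·0.5) = 0.9866
Put-call parity: C − P = S − K·e^(−rT) = 290 − 310·0.9866 = 290 − 305.8460 = -15.8460
P = C − (C − P) = 32.78 − (-15.8460) = 48.6260

€48.63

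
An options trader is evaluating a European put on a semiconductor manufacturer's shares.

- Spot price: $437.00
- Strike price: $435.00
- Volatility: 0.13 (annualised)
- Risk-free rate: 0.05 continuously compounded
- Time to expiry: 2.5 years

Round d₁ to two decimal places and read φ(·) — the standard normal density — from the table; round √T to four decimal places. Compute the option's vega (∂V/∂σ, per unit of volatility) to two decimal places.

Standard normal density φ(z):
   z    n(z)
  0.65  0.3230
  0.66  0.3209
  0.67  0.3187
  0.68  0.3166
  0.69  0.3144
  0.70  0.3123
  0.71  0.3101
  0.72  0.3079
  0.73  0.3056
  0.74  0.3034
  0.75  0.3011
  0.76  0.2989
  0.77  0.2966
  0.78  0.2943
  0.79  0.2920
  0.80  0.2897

211.15

σ√T = 0.13 × 1.5811 = 0.2055
ln(S/K) + (r + σ²/2)T = ln(437/435) + (0.05 + 0.13²/2)·2.5 = 0.0046 + 0.1461 = 0.1507
d₁ = 0.1507 / 0.2055 = 0.7332 → 0.73
√T = √2.5 = 1.5811
φ(d₁) = φ(0.73) = 0.3056
vega = S·φ(d₁)·√T = 437·0.3056·1.5811 = 211.1515
(The call has the same vega.)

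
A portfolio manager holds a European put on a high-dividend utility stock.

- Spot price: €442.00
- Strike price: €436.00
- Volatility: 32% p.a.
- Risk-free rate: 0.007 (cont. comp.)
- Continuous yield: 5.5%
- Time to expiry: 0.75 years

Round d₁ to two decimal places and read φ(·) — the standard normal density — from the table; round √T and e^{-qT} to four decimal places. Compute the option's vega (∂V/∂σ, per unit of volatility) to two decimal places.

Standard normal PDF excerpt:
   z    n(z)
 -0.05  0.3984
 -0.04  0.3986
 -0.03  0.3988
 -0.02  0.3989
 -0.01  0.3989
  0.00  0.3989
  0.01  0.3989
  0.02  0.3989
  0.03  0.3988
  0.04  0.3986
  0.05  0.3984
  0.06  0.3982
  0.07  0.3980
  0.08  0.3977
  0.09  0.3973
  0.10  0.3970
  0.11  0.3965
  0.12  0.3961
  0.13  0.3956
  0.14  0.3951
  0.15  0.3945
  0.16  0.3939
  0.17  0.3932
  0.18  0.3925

σ√T = 0.32·√0.75 = 0.2771
d₁ = [ln(442/436) + (0.007 − 0.055 + 0.32²/2)·0.75] / 0.2771 = [0.0137 + 0.0024] / 0.2771 = 0.0580 → 0.06
√T = √0.75 = 0.8660
φ(d₁) = φ(0.06) = 0.3982
e^(−qT) = e^(−0.055·0.75) = 0.9596
vega = S·e^(−qT)·φ(d₁)·√T = 442·0.9596·0.3982·0.8660 = 146.2621

146.26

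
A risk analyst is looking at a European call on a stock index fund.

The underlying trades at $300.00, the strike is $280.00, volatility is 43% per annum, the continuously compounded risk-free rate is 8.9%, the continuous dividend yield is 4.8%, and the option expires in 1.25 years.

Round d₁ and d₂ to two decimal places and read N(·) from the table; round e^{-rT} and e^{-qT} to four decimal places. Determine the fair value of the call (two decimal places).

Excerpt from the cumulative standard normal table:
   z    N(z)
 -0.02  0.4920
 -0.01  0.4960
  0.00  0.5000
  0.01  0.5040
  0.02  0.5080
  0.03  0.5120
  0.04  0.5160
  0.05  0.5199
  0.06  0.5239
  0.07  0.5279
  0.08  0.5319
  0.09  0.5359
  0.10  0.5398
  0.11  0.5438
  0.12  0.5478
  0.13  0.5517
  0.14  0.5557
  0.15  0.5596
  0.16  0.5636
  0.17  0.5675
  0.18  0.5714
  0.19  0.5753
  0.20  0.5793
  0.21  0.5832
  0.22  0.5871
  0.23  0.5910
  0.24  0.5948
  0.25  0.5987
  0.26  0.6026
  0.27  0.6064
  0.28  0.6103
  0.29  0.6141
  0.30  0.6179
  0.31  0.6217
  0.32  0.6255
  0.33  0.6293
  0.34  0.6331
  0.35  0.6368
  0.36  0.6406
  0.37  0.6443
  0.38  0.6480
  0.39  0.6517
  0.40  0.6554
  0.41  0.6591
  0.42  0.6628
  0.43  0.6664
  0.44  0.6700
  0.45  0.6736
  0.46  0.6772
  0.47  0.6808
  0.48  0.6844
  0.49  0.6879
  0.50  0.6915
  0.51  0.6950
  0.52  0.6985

$68.10

T = 1.25;  σ√T = 0.4808
d₁ = [ln(300/280) + (0.089 − 0.048 + 0.43²/2)·1.25] / 0.4808 = [0.0690 + 0.1668] / 0.4808 = 0.4905 ⇒ 0.49
d₂ = d₁ − σ√T = 0.4905 − 0.4808 = 0.0097 ⇒ 0.01
exp(−qT) = exp(−0.048·1.25) = 0.9418;  exp(−rT) = exp(−0.089·1.25) = 0.8947
N(d₁) = N(0.49) = 0.6879;  N(d₂) = N(0.01) = 0.5040
C = 300·0.9418·0.6879 − 280·0.8947·0.5040 = 194.3593 − 126.2601 = 68.0992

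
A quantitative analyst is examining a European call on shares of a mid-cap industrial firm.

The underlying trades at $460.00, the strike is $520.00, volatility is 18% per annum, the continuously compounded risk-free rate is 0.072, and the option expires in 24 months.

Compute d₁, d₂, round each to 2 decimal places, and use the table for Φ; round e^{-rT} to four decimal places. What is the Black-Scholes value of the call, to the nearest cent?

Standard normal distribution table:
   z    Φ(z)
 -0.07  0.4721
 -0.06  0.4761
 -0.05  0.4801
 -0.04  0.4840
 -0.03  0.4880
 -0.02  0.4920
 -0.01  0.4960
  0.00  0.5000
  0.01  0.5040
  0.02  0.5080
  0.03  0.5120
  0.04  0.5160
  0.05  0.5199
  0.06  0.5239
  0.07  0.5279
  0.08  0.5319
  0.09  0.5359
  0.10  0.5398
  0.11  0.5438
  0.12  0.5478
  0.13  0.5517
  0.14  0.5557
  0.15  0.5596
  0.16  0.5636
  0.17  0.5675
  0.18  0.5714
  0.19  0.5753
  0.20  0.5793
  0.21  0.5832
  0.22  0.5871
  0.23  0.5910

σ√T = 0.18·√2 = 0.2546
d₁ = [ln(460/520) + (0.072 + ½·0.18²)·2] / (σ√T) = (-0.1226 + 0.1764) / 0.2546 = 0.2113 which rounds to 0.21
d₂ = 0.2113 − 0.2546 = -0.0432 which rounds to -0.04
e^(−rT) = e^(−0.072·2) = 0.8659
C = 460·N(0.21) − 520·0.8659·N(-0.04) = 460·0.5832 − 520·0.8659·0.4840 = 268.2720 − 217.9297 = 50.3423

$50.34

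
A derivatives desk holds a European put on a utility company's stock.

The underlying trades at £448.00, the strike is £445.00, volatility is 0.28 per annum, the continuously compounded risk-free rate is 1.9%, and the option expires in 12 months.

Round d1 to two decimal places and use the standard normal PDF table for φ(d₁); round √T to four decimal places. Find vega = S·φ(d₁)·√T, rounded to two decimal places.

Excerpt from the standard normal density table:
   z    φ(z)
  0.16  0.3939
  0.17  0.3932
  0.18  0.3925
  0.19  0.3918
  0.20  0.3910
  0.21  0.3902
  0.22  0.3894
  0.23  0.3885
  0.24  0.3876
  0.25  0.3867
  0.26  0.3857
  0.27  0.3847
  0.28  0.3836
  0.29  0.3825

174.05

σ√T = 0.28 × 1.0000 = 0.2800
d₁ = [ln(448/445) + (0.019 + 0.28²/2)·1] / 0.2800 = [0.0067 + 0.0582] / 0.2800 = 0.2319 → 0.23
√T = √1 = 1.0000
φ(d₁) = φ(0.23) = 0.3885
vega = S·φ(d₁)·√T = 448·0.3885·1.0000 = 174.0480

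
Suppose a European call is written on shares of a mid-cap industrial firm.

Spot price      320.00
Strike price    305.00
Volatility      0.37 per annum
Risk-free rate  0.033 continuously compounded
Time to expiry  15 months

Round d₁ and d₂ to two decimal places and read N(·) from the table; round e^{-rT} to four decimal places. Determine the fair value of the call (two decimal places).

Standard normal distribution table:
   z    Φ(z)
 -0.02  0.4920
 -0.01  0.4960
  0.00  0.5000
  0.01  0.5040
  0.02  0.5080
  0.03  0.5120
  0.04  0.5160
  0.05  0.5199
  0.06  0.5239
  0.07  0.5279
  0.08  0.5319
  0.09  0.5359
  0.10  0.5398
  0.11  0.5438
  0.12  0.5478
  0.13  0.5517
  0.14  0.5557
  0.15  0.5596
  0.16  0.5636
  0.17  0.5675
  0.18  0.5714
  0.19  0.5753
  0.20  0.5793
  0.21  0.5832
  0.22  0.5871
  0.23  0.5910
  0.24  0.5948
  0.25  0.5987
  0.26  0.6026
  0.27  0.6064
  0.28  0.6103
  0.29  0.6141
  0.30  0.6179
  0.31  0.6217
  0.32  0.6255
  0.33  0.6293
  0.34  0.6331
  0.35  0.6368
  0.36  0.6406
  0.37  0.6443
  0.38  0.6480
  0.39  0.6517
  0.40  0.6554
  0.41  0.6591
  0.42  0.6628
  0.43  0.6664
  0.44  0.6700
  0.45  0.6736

64.59

σ√T = 0.37 × 1.1180 = 0.4137
d₁ = [ln(320/305) + (0.033 + ½·0.37²)·1.25] / (σ√T) = (0.0480 + 0.1268) / 0.4137 = 0.4226 ⇒ 0.42
d₂ = 0.4226 − 0.4137 = 0.0089 ⇒ 0.01
exp(−rT) = exp(−0.033·1.25) = 0.9596
C = 320·N(0.42) − 305·0.9596·N(0.01) = 320·0.6628 − 305·0.9596·0.5040 = 212.0960 − 147.5097 = 64.5863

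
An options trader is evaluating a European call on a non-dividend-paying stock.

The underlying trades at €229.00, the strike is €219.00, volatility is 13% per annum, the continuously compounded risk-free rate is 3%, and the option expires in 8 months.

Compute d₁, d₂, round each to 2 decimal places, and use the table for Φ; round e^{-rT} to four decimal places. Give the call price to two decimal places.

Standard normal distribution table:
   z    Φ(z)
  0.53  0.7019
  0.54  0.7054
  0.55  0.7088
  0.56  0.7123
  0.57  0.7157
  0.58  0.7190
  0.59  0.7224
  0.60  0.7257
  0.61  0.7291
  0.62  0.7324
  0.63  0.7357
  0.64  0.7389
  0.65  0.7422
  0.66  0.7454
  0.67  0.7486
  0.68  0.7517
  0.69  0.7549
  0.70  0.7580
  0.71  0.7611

σ√T = 0.13 × 0.8165 = 0.1061
d₁ = [ln(229/219) + (0.03 + 0.13²/2)·0.6667] / 0.1061 = [0.0447 + 0.0256] / 0.1061 = 0.6621 ⇒ 0.66
d₂ = d₁ − σ√T = 0.6621 − 0.1061 = 0.5560 ⇒ 0.56
exp(−rT) = exp(−0.03·0.6667) = 0.9802
N(d₁) = N(0.66) = 0.7454;  N(d₂) = N(0.56) = 0.7123
C = 229·0.7454 − 219·0.9802·0.7123 = 170.6966 − 152.9050 = 17.7916

€17.79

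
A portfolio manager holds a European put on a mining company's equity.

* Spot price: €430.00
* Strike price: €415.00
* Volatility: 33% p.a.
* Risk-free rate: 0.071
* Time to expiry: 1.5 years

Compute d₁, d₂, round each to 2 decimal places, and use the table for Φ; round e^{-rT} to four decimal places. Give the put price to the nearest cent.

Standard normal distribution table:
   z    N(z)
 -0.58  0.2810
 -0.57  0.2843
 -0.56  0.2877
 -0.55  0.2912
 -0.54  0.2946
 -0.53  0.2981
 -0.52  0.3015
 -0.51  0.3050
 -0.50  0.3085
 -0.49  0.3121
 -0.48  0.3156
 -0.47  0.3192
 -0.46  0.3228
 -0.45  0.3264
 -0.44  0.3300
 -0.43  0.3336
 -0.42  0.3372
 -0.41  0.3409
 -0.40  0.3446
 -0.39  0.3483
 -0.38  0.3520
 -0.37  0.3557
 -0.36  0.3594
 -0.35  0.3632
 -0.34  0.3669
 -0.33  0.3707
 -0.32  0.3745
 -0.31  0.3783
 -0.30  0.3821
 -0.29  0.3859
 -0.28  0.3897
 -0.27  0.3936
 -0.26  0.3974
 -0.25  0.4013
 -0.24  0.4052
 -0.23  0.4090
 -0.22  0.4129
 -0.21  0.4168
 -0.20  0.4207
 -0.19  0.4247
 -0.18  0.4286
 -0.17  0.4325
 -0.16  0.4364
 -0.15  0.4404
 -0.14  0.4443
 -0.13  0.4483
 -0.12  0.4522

T = 1.5;  σ√T = 0.4042
d₁ = [ln(430/415) + (0.071 + ½·0.33²)·1.5] / (σ√T) = (0.0355 + 0.1882) / 0.4042 = 0.5534 → 0.55
d₂ = 0.5534 − 0.4042 = 0.1493 → 0.15
e^(−rT) = e^(−0.071·1.5) = 0.8990
N(−d₂) = N(-0.15) = 0.4404;  N(−d₁) = N(-0.55) = 0.2912
P = 415·0.8990·0.4404 − 430·0.2912 = 164.3066 − 125.2160 = 39.0906

€39.09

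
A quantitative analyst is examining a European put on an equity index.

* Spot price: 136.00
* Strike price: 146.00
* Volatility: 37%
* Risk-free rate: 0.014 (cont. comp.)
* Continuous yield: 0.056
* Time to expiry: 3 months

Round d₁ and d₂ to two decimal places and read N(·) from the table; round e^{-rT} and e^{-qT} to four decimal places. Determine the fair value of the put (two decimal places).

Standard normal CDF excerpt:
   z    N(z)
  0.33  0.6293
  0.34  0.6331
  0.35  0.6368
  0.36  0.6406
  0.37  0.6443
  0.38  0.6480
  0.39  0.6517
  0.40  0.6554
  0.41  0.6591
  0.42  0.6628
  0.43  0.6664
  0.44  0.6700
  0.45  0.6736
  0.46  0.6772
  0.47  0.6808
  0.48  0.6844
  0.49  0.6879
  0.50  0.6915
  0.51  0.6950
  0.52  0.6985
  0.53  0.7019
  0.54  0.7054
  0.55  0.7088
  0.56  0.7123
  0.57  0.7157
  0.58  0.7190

16.72

σ√T = 0.37·√0.25 = 0.1850
d₁ = [ln(136/146) + (0.014 − 0.056 + 0.37²/2)·0.25] / 0.1850 = [-0.0710 + 0.0066] / 0.1850 = -0.3478 ⇒ -0.35
d₂ = d₁ − σ√T = -0.3478 − 0.1850 = -0.5328 ⇒ -0.53
exp(−qT) = exp(−0.056·0.25) = 0.9861;  exp(−rT) = exp(−0.014·0.25) = 0.9965
N(−d₂) = N(0.53) = 0.7019;  N(−d₁) = N(0.35) = 0.6368
P = 146·0.9965·0.7019 − 136·0.9861·0.6368 = 102.1187 − 85.4010 = 16.7177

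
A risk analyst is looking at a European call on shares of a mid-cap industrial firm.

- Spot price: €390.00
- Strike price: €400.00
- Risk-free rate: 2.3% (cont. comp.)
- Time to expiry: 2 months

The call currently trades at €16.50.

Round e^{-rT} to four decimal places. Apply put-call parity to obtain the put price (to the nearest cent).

exp(−rT) = exp(−0.023·0.1667) = 0.9962
Put-call parity: C − P = S − K·e^(−rT) = 390 − 400·0.9962 = 390 − 398.4800 = -8.4800
P = C − (C − P) = 16.50 − (-8.4800) = 24.9800

€24.98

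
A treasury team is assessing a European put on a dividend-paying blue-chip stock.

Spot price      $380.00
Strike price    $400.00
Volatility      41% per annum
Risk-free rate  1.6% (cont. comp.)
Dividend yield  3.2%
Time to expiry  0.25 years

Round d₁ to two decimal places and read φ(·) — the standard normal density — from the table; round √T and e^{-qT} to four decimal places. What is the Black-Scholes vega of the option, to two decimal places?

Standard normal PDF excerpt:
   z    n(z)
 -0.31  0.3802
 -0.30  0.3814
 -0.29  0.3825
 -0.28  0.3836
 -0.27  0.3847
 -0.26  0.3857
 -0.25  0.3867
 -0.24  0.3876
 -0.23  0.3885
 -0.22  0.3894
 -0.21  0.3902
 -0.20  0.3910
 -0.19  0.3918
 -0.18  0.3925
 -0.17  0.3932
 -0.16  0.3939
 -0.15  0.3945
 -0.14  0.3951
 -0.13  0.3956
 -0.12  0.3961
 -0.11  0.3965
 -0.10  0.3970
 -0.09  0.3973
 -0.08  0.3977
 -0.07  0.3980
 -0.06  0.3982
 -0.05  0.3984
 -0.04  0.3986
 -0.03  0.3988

T = 0.25;  σ√T = 0.2050
d₁ = [ln(380/400) + (0.016 − 0.032 + ½·0.41²)·0.25] / (σ√T) = (-0.0513 + 0.0170) / 0.2050 = -0.1672 → -0.17
√T = √0.25 = 0.5000
φ(d₁) = φ(-0.17) = 0.3932
exp(−qT) = exp(−0.032·0.25) = 0.9920
vega = S·exp(−qT)·φ(d₁)·√T = 380·0.9920·0.3932·0.5000 = 74.1103

74.11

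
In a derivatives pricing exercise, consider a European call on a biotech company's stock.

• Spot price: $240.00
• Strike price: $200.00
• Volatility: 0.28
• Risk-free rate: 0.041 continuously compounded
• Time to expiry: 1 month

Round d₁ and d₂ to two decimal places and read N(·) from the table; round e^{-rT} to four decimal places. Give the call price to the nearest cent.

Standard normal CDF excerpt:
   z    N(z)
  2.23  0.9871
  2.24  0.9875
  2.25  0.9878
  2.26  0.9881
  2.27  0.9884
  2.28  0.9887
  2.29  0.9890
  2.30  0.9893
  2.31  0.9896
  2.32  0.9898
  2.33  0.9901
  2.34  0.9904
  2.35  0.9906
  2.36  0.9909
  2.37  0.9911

σ√T = 0.28·√0.08333 = 0.0808
d₁ = [ln(240/200) + (0.041 + 0.28²/2)·0.08333] / 0.0808 = [0.1823 + 0.0067] / 0.0808 = 2.3383 → 2.34
d₂ = d₁ − σ√T = 2.3383 − 0.0808 = 2.2575 → 2.26
exp(−rT) = exp(−0.041·0.08333) = 0.9966
N(d₁) = N(2.34) = 0.9904;  N(d₂) = N(2.26) = 0.9881
C = 240·0.9904 − 200·0.9966·0.9881 = 237.6960 − 196.9481 = 40.7479

$40.75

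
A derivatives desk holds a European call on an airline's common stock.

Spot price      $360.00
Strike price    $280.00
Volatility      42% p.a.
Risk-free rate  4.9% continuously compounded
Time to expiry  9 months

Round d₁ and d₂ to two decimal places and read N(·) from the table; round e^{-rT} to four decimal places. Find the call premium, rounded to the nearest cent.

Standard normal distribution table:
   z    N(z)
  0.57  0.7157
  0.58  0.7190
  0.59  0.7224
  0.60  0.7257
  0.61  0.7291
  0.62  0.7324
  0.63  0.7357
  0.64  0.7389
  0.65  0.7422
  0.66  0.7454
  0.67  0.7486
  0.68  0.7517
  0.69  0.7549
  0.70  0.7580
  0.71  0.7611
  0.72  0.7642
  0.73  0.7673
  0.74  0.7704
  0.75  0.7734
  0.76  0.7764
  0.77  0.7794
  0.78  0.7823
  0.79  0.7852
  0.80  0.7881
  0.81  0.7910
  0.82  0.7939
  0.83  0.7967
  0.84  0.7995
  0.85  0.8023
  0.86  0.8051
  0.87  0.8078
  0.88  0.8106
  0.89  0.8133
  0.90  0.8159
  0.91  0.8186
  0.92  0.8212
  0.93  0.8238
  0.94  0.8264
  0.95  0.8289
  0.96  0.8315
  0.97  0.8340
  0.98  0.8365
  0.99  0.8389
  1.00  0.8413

σ√T = 0.42 × 0.8660 = 0.3637
d₁ = [ln(360/280) + (0.049 + 0.42²/2)·0.75] / 0.3637 = [0.2513 + 0.1029] / 0.3637 = 0.9738 ≈ 0.97
d₂ = d₁ − σ√T = 0.9738 − 0.3637 = 0.6101 ≈ 0.61
e^(−rT) = e^(−0.049·0.75) = 0.9639
N(d₁) = N(0.97) = 0.8340;  N(d₂) = N(0.61) = 0.7291
C = 360·0.8340 − 280·0.9639·0.7291 = 300.2400 − 196.7783 = 103.4617

$103.46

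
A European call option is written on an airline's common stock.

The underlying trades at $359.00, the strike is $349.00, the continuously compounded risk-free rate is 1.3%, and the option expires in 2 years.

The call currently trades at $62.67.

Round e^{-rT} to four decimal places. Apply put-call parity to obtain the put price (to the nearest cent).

$43.70

e^(−rT) = e^(−0.013·2) = 0.9743
Put-call parity: C − P = S − K·e^(−rT) = 359 − 349·0.9743 = 359 − 340.0307 = 18.9693
P = C − (C − P) = 62.67 − (18.9693) = 43.7007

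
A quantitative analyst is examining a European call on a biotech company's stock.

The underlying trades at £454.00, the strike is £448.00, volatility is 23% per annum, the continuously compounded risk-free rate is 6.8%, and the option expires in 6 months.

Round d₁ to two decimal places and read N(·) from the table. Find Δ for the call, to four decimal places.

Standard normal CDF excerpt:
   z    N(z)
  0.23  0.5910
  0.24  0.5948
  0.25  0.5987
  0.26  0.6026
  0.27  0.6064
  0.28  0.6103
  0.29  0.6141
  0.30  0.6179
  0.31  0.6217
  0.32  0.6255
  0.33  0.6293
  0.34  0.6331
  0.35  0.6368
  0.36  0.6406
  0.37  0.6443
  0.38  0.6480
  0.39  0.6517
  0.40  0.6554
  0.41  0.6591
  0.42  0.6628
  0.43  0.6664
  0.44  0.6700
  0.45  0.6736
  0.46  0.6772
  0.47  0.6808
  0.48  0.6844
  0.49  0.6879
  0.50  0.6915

σ√T = 0.23 × 0.7071 = 0.1626
d₁ = [ln(454/448) + (0.068 + 0.23²/2)·0.5] / 0.1626 = [0.0133 + 0.0472] / 0.1626 = 0.3722 → 0.37
N(d₁) = N(0.37) = 0.6443
Δ_call = N(d₁) = 0.6443

0.6443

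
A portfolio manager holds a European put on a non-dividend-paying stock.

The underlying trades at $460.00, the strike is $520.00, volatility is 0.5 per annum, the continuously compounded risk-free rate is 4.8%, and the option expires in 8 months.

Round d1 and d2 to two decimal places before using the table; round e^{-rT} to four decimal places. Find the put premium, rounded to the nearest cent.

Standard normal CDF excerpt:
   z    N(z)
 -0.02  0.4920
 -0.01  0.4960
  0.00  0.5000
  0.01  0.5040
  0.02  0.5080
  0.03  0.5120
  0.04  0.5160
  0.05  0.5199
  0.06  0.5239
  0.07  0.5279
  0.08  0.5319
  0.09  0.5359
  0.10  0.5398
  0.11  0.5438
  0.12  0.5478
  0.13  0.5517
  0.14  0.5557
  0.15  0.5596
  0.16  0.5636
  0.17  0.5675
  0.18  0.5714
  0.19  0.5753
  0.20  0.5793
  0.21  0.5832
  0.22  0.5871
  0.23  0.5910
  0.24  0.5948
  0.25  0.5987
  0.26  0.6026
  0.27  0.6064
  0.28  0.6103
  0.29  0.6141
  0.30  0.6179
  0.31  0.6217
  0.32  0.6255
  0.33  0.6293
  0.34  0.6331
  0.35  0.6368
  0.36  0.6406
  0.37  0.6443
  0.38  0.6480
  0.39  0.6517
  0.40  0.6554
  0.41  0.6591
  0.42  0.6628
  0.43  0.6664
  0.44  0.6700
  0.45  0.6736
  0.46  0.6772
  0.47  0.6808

$101.93

σ√T = 0.5·√0.6667 = 0.4082
d₁ = [ln(460/520) + (0.048 + 0.5²/2)·0.6667] / 0.4082 = [-0.1226 + 0.1153] / 0.4082 = -0.0178 → -0.02
d₂ = d₁ − σ√T = -0.0178 − 0.4082 = -0.4261 → -0.43
exp(−rT) = exp(−0.048·0.6667) = 0.9685
N(−d₂) = N(0.43) = 0.6664;  N(−d₁) = N(0.02) = 0.5080
P = 520·0.9685·0.6664 − 460·0.5080 = 335.6124 − 233.6800 = 101.9324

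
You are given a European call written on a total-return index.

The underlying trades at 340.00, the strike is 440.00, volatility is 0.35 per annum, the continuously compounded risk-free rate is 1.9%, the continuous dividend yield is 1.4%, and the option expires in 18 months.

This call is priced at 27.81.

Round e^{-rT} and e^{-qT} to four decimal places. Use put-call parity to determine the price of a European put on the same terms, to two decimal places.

e^(−qT) = e^(−0.014·1.5) = 0.9792;  e^(−rT) = e^(−0.019·1.5) = 0.9719
Put-call parity: C − P = S·e^(−qT) − K·e^(−rT) = 340·0.9792 − 440·0.9719 = 332.9280 − 427.6360 = -94.7080
P = C − (C − P) = 27.81 − (-94.7080) = 122.5180

122.52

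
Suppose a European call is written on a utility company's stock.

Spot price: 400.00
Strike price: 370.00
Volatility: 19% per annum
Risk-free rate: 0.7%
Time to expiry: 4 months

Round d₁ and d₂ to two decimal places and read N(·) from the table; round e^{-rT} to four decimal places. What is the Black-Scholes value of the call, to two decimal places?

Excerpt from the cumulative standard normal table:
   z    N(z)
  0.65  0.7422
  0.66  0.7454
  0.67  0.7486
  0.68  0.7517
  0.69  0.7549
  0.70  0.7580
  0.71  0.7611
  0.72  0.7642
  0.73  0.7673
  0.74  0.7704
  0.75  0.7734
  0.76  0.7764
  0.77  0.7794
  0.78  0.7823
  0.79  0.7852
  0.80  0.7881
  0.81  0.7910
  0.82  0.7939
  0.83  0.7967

36.59

T = 0.3333;  σ√T = 0.1097
d₁ = [ln(400/370) + (0.007 + ½·0.19²)·0.3333] / (σ√T) = (0.0780 + 0.0083) / 0.1097 = 0.7868 → 0.79
d₂ = 0.7868 − 0.1097 = 0.6771 → 0.68
e^(−rT) = e^(−0.007·0.3333) = 0.9977
N(d₁) = N(0.79) = 0.7852;  N(d₂) = N(0.68) = 0.7517
C = 400·0.7852 − 370·0.9977·0.7517 = 314.0800 − 277.4893 = 36.5907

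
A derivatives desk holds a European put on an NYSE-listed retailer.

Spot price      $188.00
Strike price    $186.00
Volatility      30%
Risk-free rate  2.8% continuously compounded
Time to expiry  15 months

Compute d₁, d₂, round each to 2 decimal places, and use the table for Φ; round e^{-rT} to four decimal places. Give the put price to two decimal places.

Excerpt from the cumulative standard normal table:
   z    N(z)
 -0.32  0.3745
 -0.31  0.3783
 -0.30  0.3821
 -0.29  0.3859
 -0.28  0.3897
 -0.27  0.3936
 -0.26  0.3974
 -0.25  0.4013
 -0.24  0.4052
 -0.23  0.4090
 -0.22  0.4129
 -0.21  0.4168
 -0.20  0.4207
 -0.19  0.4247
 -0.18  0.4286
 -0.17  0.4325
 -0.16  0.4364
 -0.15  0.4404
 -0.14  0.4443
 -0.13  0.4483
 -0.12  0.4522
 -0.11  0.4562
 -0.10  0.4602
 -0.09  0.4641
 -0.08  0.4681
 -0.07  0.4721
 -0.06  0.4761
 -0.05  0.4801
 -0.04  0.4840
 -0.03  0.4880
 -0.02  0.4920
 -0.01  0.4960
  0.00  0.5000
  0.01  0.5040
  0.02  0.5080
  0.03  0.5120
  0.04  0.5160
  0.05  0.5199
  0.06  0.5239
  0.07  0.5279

$20.12

σ√T = 0.3·√1.25 = 0.3354
d₁ = [ln(188/186) + (0.028 + 0.3²/2)·1.25] / 0.3354 = [0.0107 + 0.0912] / 0.3354 = 0.3039 ⇒ 0.30
d₂ = d₁ − σ√T = 0.3039 − 0.3354 = -0.0315 ⇒ -0.03
e^(−rT) = e^(−0.028·1.25) = 0.9656
N(−d₂) = N(0.03) = 0.5120;  N(−d₁) = N(-0.30) = 0.3821
P = 186·0.9656·0.5120 − 188·0.3821 = 91.9560 − 71.8348 = 20.1212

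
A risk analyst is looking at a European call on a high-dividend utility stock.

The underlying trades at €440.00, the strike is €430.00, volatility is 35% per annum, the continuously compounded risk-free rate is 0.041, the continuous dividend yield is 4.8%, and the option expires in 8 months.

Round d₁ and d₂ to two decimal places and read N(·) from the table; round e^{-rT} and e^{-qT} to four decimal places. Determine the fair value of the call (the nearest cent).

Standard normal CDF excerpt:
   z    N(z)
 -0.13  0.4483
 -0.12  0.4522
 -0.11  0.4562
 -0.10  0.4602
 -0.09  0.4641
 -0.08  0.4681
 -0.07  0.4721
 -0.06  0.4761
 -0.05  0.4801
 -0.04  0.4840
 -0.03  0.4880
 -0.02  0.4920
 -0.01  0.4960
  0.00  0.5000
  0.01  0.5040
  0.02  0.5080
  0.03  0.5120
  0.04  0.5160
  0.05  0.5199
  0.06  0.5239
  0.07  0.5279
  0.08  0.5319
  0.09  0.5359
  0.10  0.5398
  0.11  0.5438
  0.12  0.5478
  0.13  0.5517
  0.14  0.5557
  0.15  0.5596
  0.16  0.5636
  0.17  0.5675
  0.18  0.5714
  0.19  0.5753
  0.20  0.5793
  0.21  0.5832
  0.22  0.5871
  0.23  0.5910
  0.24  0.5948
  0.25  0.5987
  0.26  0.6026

T = 0.6667;  σ√T = 0.2858
d₁ = [ln(440/430) + (0.041 − 0.048 + ½·0.35²)·0.6667] / (σ√T) = (0.0230 + 0.0362) / 0.2858 = 0.2070 ⇒ 0.21
d₂ = 0.2070 − 0.2858 = -0.0788 ⇒ -0.08
e^(−qT) = e^(−0.048·0.6667) = 0.9685;  e^(−rT) = e^(−0.041·0.6667) = 0.9730
N(d₁) = N(0.21) = 0.5832;  N(d₂) = N(-0.08) = 0.4681
C = 440·0.9685·0.5832 − 430·0.9730·0.4681 = 248.5248 − 195.8484 = 52.6765

€52.68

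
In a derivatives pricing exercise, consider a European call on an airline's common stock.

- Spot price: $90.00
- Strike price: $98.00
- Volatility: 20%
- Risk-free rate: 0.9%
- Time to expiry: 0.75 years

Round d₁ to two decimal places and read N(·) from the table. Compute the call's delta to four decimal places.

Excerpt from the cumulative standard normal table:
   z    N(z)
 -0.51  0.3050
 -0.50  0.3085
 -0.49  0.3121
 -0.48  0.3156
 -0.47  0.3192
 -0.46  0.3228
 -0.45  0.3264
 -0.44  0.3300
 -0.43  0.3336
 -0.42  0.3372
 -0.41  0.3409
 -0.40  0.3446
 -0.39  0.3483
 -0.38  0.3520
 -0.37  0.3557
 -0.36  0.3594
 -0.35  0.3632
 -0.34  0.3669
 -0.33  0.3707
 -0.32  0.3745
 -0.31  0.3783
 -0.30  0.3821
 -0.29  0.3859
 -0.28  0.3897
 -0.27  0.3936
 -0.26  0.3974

0.3557

σ√T = 0.2 × 0.8660 = 0.1732
d₁ = [ln(90/98) + (0.009 + 0.2²/2)·0.75] / 0.1732 = [-0.0852 + 0.0218] / 0.1732 = -0.3661 which rounds to -0.37
N(d₁) = N(-0.37) = 0.3557
Δ_call = N(d₁) = 0.3557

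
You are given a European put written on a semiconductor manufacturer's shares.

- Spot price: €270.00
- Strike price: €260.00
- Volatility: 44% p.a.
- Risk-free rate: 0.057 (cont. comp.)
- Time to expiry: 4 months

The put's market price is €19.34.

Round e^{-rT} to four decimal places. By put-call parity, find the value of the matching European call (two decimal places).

exp(−rT) = exp(−0.057·0.3333) = 0.9812
Put-call parity: C − P = S − K·e^(−rT) = 270 − 260·0.9812 = 270 − 255.1120 = 14.8880
C = P + (C − P) = 19.34 + (14.8880) = 34.2280

€34.23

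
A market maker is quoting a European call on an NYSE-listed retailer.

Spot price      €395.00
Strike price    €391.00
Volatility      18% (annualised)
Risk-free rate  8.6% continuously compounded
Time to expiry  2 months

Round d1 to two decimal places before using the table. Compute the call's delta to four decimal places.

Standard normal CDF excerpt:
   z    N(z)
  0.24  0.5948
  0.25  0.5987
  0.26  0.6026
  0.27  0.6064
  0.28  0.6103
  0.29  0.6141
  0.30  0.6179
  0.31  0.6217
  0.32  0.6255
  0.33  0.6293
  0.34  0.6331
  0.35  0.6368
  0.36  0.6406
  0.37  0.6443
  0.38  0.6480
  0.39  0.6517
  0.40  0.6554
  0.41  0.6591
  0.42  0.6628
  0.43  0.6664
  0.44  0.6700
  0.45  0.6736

0.6443

σ√T = 0.18 × 0.4082 = 0.0735
d₁ = [ln(395/391) + (0.086 + 0.18²/2)·0.1667] / 0.0735 = [0.0102 + 0.0170] / 0.0735 = 0.3703 → 0.37
N(d₁) = N(0.37) = 0.6443
Δ_call = N(d₁) = 0.6443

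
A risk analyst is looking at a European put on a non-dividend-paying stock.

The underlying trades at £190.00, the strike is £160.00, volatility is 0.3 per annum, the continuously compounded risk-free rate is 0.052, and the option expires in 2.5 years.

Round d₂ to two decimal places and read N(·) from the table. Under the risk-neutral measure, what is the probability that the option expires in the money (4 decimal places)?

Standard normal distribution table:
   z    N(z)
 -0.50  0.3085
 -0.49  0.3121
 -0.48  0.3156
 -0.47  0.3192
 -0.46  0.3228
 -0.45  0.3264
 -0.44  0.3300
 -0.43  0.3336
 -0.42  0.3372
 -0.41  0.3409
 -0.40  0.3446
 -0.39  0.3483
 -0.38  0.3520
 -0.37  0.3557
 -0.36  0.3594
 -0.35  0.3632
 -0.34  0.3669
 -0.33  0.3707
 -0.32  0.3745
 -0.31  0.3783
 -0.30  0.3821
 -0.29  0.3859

σ√T = 0.3·√2.5 = 0.4743
d₁ = [ln(190/160) + (0.052 + 0.3²/2)·2.5] / 0.4743 = [0.1719 + 0.2425] / 0.4743 = 0.8735 ⇒ 0.87
d₂ = d₁ − σ√T = 0.8735 − 0.4743 = 0.3992 ⇒ 0.40
Risk-neutral Pr[S_T < K] = N(−d₂) = N(-0.40) = 0.3446

0.3446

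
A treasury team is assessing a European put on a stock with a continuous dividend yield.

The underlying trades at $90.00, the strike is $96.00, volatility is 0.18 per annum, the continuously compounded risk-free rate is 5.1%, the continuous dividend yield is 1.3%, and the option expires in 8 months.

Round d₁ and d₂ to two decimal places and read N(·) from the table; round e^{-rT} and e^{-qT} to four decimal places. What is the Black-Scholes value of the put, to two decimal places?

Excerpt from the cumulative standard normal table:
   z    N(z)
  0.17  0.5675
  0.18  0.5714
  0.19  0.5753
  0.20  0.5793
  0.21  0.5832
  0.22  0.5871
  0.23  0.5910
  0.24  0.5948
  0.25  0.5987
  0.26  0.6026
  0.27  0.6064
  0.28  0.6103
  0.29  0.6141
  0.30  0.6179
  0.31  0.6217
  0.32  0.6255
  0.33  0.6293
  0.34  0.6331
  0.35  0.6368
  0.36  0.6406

$7.42

T = 0.6667;  σ√T = 0.1470
d₁ = [ln(90/96) + (0.051 − 0.013 + 0.18²/2)·0.6667] / 0.1470 = [-0.0645 + 0.0361] / 0.1470 = -0.1933 ≈ -0.19
d₂ = d₁ − σ√T = -0.1933 − 0.1470 = -0.3402 ≈ -0.34
exp(−qT) = exp(−0.013·0.6667) = 0.9914;  exp(−rT) = exp(−0.051·0.6667) = 0.9666
P = 96·0.9666·N(0.34) − 90·0.9914·N(0.19) = 96·0.9666·0.6331 − 90·0.9914·0.5753 = 58.7476 − 51.3317 = 7.4159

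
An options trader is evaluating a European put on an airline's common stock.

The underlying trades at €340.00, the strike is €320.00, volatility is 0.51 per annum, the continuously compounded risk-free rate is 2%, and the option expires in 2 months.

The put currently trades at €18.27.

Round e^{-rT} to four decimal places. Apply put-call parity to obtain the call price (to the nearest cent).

€39.33

exp(−rT) = exp(−0.02·0.1667) = 0.9967
Put-call parity: C − P = S − K·e^(−rT) = 340 − 320·0.9967 = 340 − 318.9440 = 21.0560
C = P + (C − P) = 18.27 + (21.0560) = 39.3260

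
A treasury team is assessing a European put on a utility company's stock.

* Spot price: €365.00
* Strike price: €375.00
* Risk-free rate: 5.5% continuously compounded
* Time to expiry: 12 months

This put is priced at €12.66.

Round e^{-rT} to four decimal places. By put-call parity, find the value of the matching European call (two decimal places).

exp(−rT) = exp(−0.055·1) = 0.9465
Put-call parity: C − P = S − K·e^(−rT) = 365 − 375·0.9465 = 365 − 354.9375 = 10.0625
C = P + (C − P) = 12.66 + (10.0625) = 22.7225

€22.72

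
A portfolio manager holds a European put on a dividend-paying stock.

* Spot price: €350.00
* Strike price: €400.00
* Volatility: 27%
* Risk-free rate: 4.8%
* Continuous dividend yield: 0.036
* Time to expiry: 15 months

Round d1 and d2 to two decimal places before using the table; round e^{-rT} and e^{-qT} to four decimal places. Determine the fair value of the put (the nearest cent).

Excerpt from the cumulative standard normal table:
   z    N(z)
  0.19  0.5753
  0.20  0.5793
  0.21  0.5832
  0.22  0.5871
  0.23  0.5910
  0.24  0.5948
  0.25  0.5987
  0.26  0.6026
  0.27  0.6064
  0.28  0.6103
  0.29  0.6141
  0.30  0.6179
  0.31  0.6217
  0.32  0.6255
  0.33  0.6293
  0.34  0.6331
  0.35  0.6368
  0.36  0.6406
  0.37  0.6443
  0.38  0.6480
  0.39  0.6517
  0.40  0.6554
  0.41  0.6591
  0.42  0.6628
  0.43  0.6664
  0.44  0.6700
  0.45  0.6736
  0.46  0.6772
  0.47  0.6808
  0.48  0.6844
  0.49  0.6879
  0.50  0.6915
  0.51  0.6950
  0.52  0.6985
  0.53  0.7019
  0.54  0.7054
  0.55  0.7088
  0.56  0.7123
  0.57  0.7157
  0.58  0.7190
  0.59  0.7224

σ√T = 0.27 × 1.1180 = 0.3019
d₁ = [ln(350/400) + (0.048 − 0.036 + 0.27²/2)·1.25] / 0.3019 = [-0.1335 + 0.0606] / 0.3019 = -0.2417 ≈ -0.24
d₂ = d₁ − σ√T = -0.2417 − 0.3019 = -0.5436 ≈ -0.54
e^(−qT) = e^(−0.036·1.25) = 0.9560;  e^(−rT) = e^(−0.048·1.25) = 0.9418
N(−d₂) = N(0.54) = 0.7054;  N(−d₁) = N(0.24) = 0.5948
P = 400·0.9418·0.7054 − 350·0.9560·0.5948 = 265.7383 − 199.0201 = 66.7182

€66.72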